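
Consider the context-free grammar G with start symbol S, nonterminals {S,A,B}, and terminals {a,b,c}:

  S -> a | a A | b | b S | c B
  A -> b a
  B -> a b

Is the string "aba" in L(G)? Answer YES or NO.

Convert to CNF:
  S -> T0 S | T1 A | T2 B | a | b
  A -> T0 T1
  B -> T1 T0
  T0 -> b
  T1 -> a
  T2 -> c

CYK table (by increasing span):
  T[0,0] 'a' = {S,T1}  orig:{S}
  T[1,1] 'b' = {S,T0}  orig:{S}
  T[2,2] 'a' = {S,T1}  orig:{S}
  T[0,1] 'ab' = {B}
  T[1,2] 'ba' = {A,S}
  T[0,2] 'aba' = {S}

S ∈ T[0,2] ⇒ YES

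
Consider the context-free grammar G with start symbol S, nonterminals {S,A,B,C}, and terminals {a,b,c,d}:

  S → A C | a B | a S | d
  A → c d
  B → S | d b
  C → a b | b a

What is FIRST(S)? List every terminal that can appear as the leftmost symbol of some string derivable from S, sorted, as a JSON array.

Compute FIRST by fixpoint:
pass 1:
  A via A→c d: +{c}
  B via B→d b: +{d}
  C via C→a b: +{a}
  C via C→b a: +{b}
  S via S→A C: +{c}
  S via S→a B: +{a}
  S via S→d: +{d}
  FIRST(S)={a,c,d}  FIRST(A)={c}  FIRST(B)={d}  FIRST(C)={a,b}
pass 2:
  B via B→S: +{a,c}
  FIRST(S)={a,c,d}  FIRST(A)={c}  FIRST(B)={a,c,d}  FIRST(C)={a,b}
pass 3: (no change)
  FIRST(S)={a,c,d}  FIRST(A)={c}  FIRST(B)={a,c,d}  FIRST(C)={a,b}

FIRST(S) = ["a", "c", "d"]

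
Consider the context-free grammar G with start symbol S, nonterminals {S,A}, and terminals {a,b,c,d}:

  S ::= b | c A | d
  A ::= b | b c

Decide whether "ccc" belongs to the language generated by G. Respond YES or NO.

CNF form of G:
  S -> T1 A | b | d
  A -> T0 T1 | b
  T0 -> b
  T1 -> c

CYK fill:
  [0..0]={T1}  "c"  orig:{}
  [1..1]={T1}  "c"  orig:{}
  [2..2]={T1}  "c"  orig:{}
  [0..1]=∅  "cc"
  [1..2]=∅  "cc"
  [0..2]=∅  "ccc"

S ∉ T[0,2] ⇒ NO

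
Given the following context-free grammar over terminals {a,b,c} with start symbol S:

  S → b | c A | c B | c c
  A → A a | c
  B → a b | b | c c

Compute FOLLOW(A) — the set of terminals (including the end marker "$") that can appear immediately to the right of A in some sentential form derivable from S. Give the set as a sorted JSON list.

FIRST sets, iterate to fixpoint:
[1]
  A via A→c: +{c}
  B via B→a b: +{a}
  B via B→b: +{b}
  B via B→c c: +{c}
  S via S→b: +{b}
  S via S→c A: +{c}
  FIRST(S)={b,c}  FIRST(A)={c}  FIRST(B)={a,b,c}
[2] done
  FIRST(S)={b,c}  FIRST(A)={c}  FIRST(B)={a,b,c}

Compute FOLLOW by fixpoint:
FOLLOW(S) := {$}
iter 1:
  A→A a: FOLLOW(A) ⊇ FIRST(a) = {a}; new: +{a}
  S→c A: FOLLOW(A) ⊇ FOLLOW(S) ⊇ {$}; new: +{$}
  S→c B: FOLLOW(B) ⊇ FOLLOW(S) ⊇ {$}; new: +{$}
  S: {$}  A: {$,a}  B: {$}
iter 2: done
  S: {$}  A: {$,a}  B: {$}

FOLLOW(A) = ["$", "a"]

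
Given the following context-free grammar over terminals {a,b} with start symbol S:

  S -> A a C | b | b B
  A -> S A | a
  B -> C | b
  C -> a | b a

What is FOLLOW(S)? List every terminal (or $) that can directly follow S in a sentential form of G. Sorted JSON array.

Compute FIRST by fixpoint:
iter 1:
  A via A→a: +{a}
  B via B→b: +{b}
  C via C→a: +{a}
  C via C→b a: +{b}
  S via S→A a C: +{a}
  S via S→b: +{b}
  FIRST[S]={a,b}  FIRST[A]={a}  FIRST[B]={b}  FIRST[C]={a,b}
iter 2:
  A via A→S A: +{b}
  B via B→C: +{a}
  FIRST[S]={a,b}  FIRST[A]={a,b}  FIRST[B]={a,b}  FIRST[C]={a,b}
iter 3: (stable)
  FIRST[S]={a,b}  FIRST[A]={a,b}  FIRST[B]={a,b}  FIRST[C]={a,b}

FOLLOW iteration:
initialize: $ ∈ FOLLOW(S)
round 1:
  A→S A: FOLLOW(S) ⊇ FIRST(A) = {a,b}; new: +{a,b}
  S→A a C: FOLLOW(A) ⊇ FIRST(a) = {a}; new: +{a}
  S→A a C: FOLLOW(C) ⊇ FOLLOW(S) ⊇ {$,a,b}; new: +{$,a,b}
  S→b B: FOLLOW(B) ⊇ FOLLOW(S) ⊇ {$,a,b}; new: +{$,a,b}
  S: {$,a,b}  A: {a}  B: {$,a,b}  C: {$,a,b}
round 2: (no change)
  S: {$,a,b}  A: {a}  B: {$,a,b}  C: {$,a,b}

FOLLOW(S) = ["$", "a", "b"]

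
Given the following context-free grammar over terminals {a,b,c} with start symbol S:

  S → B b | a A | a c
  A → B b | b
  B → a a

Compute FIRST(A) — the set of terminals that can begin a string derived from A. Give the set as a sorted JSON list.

FIRST sets, iterate to fixpoint:
pass 1:
  A via A→b: +{b}
  B via B→a a: +{a}
  S via S→B b: +{a}
  FIRST[S]={a}  FIRST[A]={b}  FIRST[B]={a}
pass 2:
  A via A→B b: +{a}
  FIRST[S]={a}  FIRST[A]={a,b}  FIRST[B]={a}
pass 3: (stable)
  FIRST[S]={a}  FIRST[A]={a,b}  FIRST[B]={a}

FIRST(A) = ["a", "b"]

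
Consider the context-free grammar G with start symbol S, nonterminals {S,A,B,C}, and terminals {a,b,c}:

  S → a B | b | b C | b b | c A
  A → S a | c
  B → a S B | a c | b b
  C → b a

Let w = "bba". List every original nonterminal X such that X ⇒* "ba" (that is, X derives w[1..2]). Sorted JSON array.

Convert to CNF:
  S -> T0 B | T1 A | T2 C | T2 T2 | b
  A -> S T0 | c
  B -> T0 T1 | T0 X3 | T2 T2
  C -> T2 T0
  T0 -> a
  T1 -> c
  T2 -> b
  X3 -> S B

Fill CYK table bottom-up, restricted to cells inside w[1..2]:
  cell(1,1) b: {S,T2}  orig:{S}
  cell(2,2) a: {T0}  orig:{}
  cell(1,2) ba: {A,C}

Original NTs in T[1,2] deriving "ba": ["A", "C"]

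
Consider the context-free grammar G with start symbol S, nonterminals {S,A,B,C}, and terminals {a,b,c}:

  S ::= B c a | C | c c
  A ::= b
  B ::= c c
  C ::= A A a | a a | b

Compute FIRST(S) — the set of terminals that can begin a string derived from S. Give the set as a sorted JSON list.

Compute FIRST by fixpoint:
pass 1:
  A via A→b: +{b}
  B via B→c c: +{c}
  C via C→A A a: +{b}
  C via C→a a: +{a}
  S via S→B c a: +{c}
  S via S→C: +{a,b}
  S: {a,b,c}  A: {b}  B: {c}  C: {a,b}
pass 2: — fixpoint
  S: {a,b,c}  A: {b}  B: {c}  C: {a,b}

FIRST(S) = ["a", "b", "c"]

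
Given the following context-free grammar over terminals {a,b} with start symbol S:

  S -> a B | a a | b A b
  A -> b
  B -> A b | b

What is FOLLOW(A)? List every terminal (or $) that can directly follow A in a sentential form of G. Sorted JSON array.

FIRST sets, iterate to fixpoint:
iter 1:
  A via A→b: +{b}
  B via B→A b: +{b}
  S via S→a B: +{a}
  S via S→b A b: +{b}
  S: {a,b}  A: {b}  B: {b}
iter 2: done
  S: {a,b}  A: {b}  B: {b}

FOLLOW iteration:
FOLLOW(S) := {$}
[1]
  B→A b: FOLLOW(A) ⊇ FIRST(b) = {b}; new: +{b}
  S→a B: FOLLOW(B) ⊇ FOLLOW(S) ⊇ {$}; new: +{$}
  FOLLOW[S]={$}  FOLLOW[A]={b}  FOLLOW[B]={$}
[2] (stable)
  FOLLOW[S]={$}  FOLLOW[A]={b}  FOLLOW[B]={$}

FOLLOW(A) = ["b"]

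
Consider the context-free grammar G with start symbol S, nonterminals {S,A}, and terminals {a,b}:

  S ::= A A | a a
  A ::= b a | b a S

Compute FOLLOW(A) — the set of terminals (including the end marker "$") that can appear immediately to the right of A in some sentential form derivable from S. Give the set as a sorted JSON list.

FIRST sets, iterate to fixpoint:
iter 1:
  A via A→b a: +{b}
  S via S→A A: +{b}
  S via S→a a: +{a}
  S: {a,b}  A: {b}
iter 2: (no change)
  S: {a,b}  A: {b}

FOLLOW sets:
seed FOLLOW(S) with $
iter 1:
  S→A A: FOLLOW(A) ⊇ FIRST(A) = {b}; new: +{b}
  S→A A: FOLLOW(A) ⊇ FOLLOW(S) ⊇ {$}; new: +{$}
  S: {$}  A: {$,b}
iter 2:
  A→b a S: FOLLOW(S) ⊇ FOLLOW(A) ⊇ {$,b}; new: +{b}
  S: {$,b}  A: {$,b}
iter 3: done
  S: {$,b}  A: {$,b}

FOLLOW(A) = ["$", "b"]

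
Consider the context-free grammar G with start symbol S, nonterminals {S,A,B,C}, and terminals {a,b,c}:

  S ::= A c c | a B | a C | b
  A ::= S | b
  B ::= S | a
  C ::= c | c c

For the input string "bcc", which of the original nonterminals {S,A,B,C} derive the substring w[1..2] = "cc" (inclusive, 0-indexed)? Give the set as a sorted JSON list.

Convert to CNF:
  S -> A X4 | T1 B | T1 C | b
  A -> A X2 | T1 B | T1 C | b
  B -> A X3 | T1 B | T1 C | a | b
  C -> T0 T0 | c
  T0 -> c
  T1 -> a
  X2 -> T0 T0
  X3 -> T0 T0
  X4 -> T0 T0

Fill CYK table bottom-up (cells [i..j] with 1 ≤ i ≤ j ≤ 2 only):
  [1..1]={C,T0}  "c"  orig:{C}
  [2..2]={C,T0}  "c"  orig:{C}
  [1..2]={C,X2,X3,X4}  "cc"  orig:{C}

Original NTs in T[1,2] deriving "cc": ["C"]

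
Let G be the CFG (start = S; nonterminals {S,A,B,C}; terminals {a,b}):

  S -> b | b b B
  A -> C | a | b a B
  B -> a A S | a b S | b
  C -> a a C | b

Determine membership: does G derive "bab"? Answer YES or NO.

CNF form of G:
  S -> T1 X7 | b
  A -> T0 X2 | T1 X3 | a | b
  B -> T0 X4 | T0 X5 | b
  C -> T0 X6 | b
  T0 -> a
  T1 -> b
  X2 -> T0 C
  X3 -> T0 B
  X4 -> A S
  X5 -> T1 S
  X6 -> T0 C
  X7 -> T1 B

Fill CYK table bottom-up:
  cell(0,0) b: {A,B,C,S,T1}  orig:{A,B,C,S}
  cell(1,1) a: {A,T0}  orig:{A}
  cell(2,2) b: {A,B,C,S,T1}  orig:{A,B,C,S}
  cell(0,1) ba: ∅
  cell(1,2) ab: {X2,X3,X4,X6}  orig:{}
  cell(0,2) bab: {A}

S ∉ T[0,2] ⇒ NO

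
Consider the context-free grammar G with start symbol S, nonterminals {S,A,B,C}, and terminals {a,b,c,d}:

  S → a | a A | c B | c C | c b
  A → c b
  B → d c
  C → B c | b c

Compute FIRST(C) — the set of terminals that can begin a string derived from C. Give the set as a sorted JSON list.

Compute FIRST by fixpoint:
iter 1:
  A via A→c b: +{c}
  B via B→d c: +{d}
  C via C→B c: +{d}
  C via C→b c: +{b}
  S via S→a: +{a}
  S via S→c B: +{c}
  FIRST(S)={a,c}  FIRST(A)={c}  FIRST(B)={d}  FIRST(C)={b,d}
iter 2: (no change)
  FIRST(S)={a,c}  FIRST(A)={c}  FIRST(B)={d}  FIRST(C)={b,d}

FIRST(C) = ["b", "d"]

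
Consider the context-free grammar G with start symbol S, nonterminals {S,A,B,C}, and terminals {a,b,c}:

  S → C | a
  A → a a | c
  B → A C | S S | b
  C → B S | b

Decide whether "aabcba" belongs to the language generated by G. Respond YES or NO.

CNF form of G:
  S -> B S | a | b
  A -> T0 T0 | c
  B -> A C | S S | b
  C -> B S | b
  T0 -> a

CYK fill:
  cell(0,0) a: {S,T0}  orig:{S}
  cell(1,1) a: {S,T0}  orig:{S}
  cell(2,2) b: {B,C,S}
  cell(3,3) c: {A}
  cell(4,4) b: {B,C,S}
  cell(5,5) a: {S,T0}  orig:{S}
  cell(0,1) aa: {A,B}
  cell(1,2) ab: {B}
  cell(2,3) bc: ∅
  cell(3,4) cb: {B}
  cell(4,5) ba: {B,C,S}
  cell(0,2) aab: {B,C,S}
  cell(1,3) abc: ∅
  cell(2,4) bcb: ∅
  cell(3,5) cba: {B,C,S}
  cell(0,3) aabc: ∅
  cell(1,4) abcb: ∅
  cell(2,5) bcba: {B,C,S}
  cell(0,4) aabcb: ∅
  cell(1,5) abcba: {B,C,S}
  cell(0,5) aabcba: {B,C,S}

S ∈ T[0,5] ⇒ YES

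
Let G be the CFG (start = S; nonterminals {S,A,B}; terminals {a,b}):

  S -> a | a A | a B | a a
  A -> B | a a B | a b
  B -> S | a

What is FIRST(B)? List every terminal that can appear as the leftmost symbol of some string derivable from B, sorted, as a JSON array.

FIRST sets, iterate to fixpoint:
[1]
  A via A→a a B: +{a}
  B via B→a: +{a}
  S via S→a: +{a}
  FIRST[S]={a}  FIRST[A]={a}  FIRST[B]={a}
[2] done
  FIRST[S]={a}  FIRST[A]={a}  FIRST[B]={a}

FIRST(B) = ["a"]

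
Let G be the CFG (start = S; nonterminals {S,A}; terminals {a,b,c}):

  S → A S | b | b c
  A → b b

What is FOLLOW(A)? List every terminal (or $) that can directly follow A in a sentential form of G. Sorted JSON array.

Compute FIRST by fixpoint:
pass 1:
  A via A→b b: +{b}
  S via S→A S: +{b}
  S: {b}  A: {b}
pass 2: done
  S: {b}  A: {b}

FOLLOW sets:
FOLLOW(S) := {$}
round 1:
  S→A S: FOLLOW(A) ⊇ FIRST(S) = {b}; new: +{b}
  S: {$}  A: {b}
round 2: (stable)
  S: {$}  A: {b}

FOLLOW(A) = ["b"]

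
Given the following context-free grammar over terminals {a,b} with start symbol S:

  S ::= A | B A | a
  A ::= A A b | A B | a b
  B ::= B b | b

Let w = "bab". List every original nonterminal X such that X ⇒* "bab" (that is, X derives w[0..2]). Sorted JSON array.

CNF form of G:
  S -> A B | A X3 | B A | T1 T0 | a
  A -> A B | A X2 | T1 T0
  B -> B T0 | b
  T0 -> b
  T1 -> a
  X2 -> A T0
  X3 -> A T0

CYK fill (cells [i..j] with 0 ≤ i ≤ j ≤ 2 only):
  [0..0]={B,T0}  "b"  orig:{B}
  [1..1]={S,T1}  "a"  orig:{S}
  [2..2]={B,T0}  "b"  orig:{B}
  [0..1]=∅  "ba"
  [1..2]={A,S}  "ab"
  [0..2]={S}  "bab"

Original NTs in T[0,2] deriving "bab": ["S"]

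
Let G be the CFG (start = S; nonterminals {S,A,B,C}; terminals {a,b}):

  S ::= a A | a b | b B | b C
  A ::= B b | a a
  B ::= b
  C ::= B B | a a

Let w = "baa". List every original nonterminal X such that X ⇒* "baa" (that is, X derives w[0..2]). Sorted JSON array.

CNF form of G:
  S -> T0 B | T0 C | T1 A | T1 T0
  A -> B T0 | T1 T1
  B -> b
  C -> B B | T1 T1
  T0 -> b
  T1 -> a

Fill CYK table bottom-up (cells [i..j] with 0 ≤ i ≤ j ≤ 2 only):
  [0..0]={B,T0}  "b"  orig:{B}
  [1..1]={T1}  "a"  orig:{}
  [2..2]={T1}  "a"  orig:{}
  [0..1]=∅  "ba"
  [1..2]={A,C}  "aa"
  [0..2]={S}  "baa"

Original NTs in T[0,2] deriving "baa": ["S"]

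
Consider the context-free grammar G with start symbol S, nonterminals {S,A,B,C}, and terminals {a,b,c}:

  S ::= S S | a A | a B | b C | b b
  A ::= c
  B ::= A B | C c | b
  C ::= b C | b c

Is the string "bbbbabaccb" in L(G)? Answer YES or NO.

CNF form of G:
  S -> S S | T1 C | T1 T1 | T2 A | T2 B
  A -> c
  B -> A B | C T0 | b
  C -> T1 C | T1 T0
  T0 -> c
  T1 -> b
  T2 -> a

Fill CYK table bottom-up:
  [0..0]={B,T1}  "b"  orig:{B}
  [1..1]={B,T1}  "b"  orig:{B}
  [2..2]={B,T1}  "b"  orig:{B}
  [3..3]={B,T1}  "b"  orig:{B}
  [4..4]={T2}  "a"  orig:{}
  [5..5]={B,T1}  "b"  orig:{B}
  [6..6]={T2}  "a"  orig:{}
  [7..7]={A,T0}  "c"  orig:{A}
  [8..8]={A,T0}  "c"  orig:{A}
  [9..9]={B,T1}  "b"  orig:{B}
  [0..1]={S}  "bb"
  [1..2]={S}  "bb"
  [2..3]={S}  "bb"
  [3..4]=∅  "ba"
  [4..5]={S}  "ab"
  [5..6]=∅  "ba"
  [6..7]={S}  "ac"
  [7..8]=∅  "cc"
  [8..9]={B}  "cb"
  [0..2]=∅  "bbb"
  [1..3]=∅  "bbb"
  [2..4]=∅  "bba"
  [3..5]=∅  "bab"
  [4..6]=∅  "aba"
  [5..7]=∅  "bac"
  [6..8]=∅  "acc"
  [7..9]={B}  "ccb"
  [0..3]={S}  "bbbb"
  [1..4]=∅  "bbba"
  [2..5]={S}  "bbab"
  [3..6]=∅  "baba"
  [4..7]={S}  "abac"
  [5..8]=∅  "bacc"
  [6..9]={S}  "accb"
  [0..4]=∅  "bbbba"
  [1..5]=∅  "bbbab"
  [2..6]=∅  "bbaba"
  [3..7]=∅  "babac"
  [4..8]=∅  "abacc"
  [5..9]=∅  "baccb"
  [0..5]={S}  "bbbbab"
  [1..6]=∅  "bbbaba"
  [2..7]={S}  "bbabac"
  [3..8]=∅  "babacc"
  [4..9]={S}  "abaccb"
  [0..6]=∅  "bbbbaba"
  [1..7]=∅  "bbbabac"
  [2..8]=∅  "bbabacc"
  [3..9]=∅  "babaccb"
  [0..7]={S}  "bbbbabac"
  [1..8]=∅  "bbbabacc"
  [2..9]={S}  "bbabaccb"
  [0..8]=∅  "bbbbabacc"
  [1..9]=∅  "bbbabaccb"
  [0..9]={S}  "bbbbabaccb"

S ∈ T[0,9] ⇒ YES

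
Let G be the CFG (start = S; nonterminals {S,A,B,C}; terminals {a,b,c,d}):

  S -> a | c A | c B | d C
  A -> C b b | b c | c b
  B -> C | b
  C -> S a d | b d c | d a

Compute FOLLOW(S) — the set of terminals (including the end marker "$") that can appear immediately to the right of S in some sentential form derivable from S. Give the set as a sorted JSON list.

FIRST sets, iterate to fixpoint:
iter 1:
  A via A→b c: +{b}
  A via A→c b: +{c}
  B via B→b: +{b}
  C via C→b d c: +{b}
  C via C→d a: +{d}
  S via S→a: +{a}
  S via S→c A: +{c}
  S via S→d C: +{d}
  FIRST(S)={a,c,d}  FIRST(A)={b,c}  FIRST(B)={b}  FIRST(C)={b,d}
iter 2:
  A via A→C b b: +{d}
  B via B→C: +{d}
  C via C→S a d: +{a,c}
  FIRST(S)={a,c,d}  FIRST(A)={b,c,d}  FIRST(B)={b,d}  FIRST(C)={a,b,c,d}
iter 3:
  A via A→C b b: +{a}
  B via B→C: +{a,c}
  FIRST(S)={a,c,d}  FIRST(A)={a,b,c,d}  FIRST(B)={a,b,c,d}  FIRST(C)={a,b,c,d}
iter 4: (no change)
  FIRST(S)={a,c,d}  FIRST(A)={a,b,c,d}  FIRST(B)={a,b,c,d}  FIRST(C)={a,b,c,d}

FOLLOW sets:
FOLLOW(S) := {$}
round 1:
  A→C b b: FOLLOW(C) ⊇ FIRST(b) = {b}; new: +{b}
  C→S a d: FOLLOW(S) ⊇ FIRST(a) = {a}; new: +{a}
  S→c A: FOLLOW(A) ⊇ FOLLOW(S) ⊇ {$,a}; new: +{$,a}
  S→c B: FOLLOW(B) ⊇ FOLLOW(S) ⊇ {$,a}; new: +{$,a}
  S→d C: FOLLOW(C) ⊇ FOLLOW(S) ⊇ {$,a}; new: +{$,a}
  FOLLOW[S]={$,a}  FOLLOW[A]={$,a}  FOLLOW[B]={$,a}  FOLLOW[C]={$,a,b}
round 2: (no change)
  FOLLOW[S]={$,a}  FOLLOW[A]={$,a}  FOLLOW[B]={$,a}  FOLLOW[C]={$,a,b}

FOLLOW(S) = ["$", "a"]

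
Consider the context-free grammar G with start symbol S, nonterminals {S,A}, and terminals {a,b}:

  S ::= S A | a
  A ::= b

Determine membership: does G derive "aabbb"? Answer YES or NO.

Convert to CNF:
  S -> S A | a
  A -> b

CYK table (by increasing span):
  T[0,0] 'a' = {S}
  T[1,1] 'a' = {S}
  T[2,2] 'b' = {A}
  T[3,3] 'b' = {A}
  T[4,4] 'b' = {A}
  T[0,1] 'aa' = ∅
  T[1,2] 'ab' = {S}
  T[2,3] 'bb' = ∅
  T[3,4] 'bb' = ∅
  T[0,2] 'aab' = ∅
  T[1,3] 'abb' = {S}
  T[2,4] 'bbb' = ∅
  T[0,3] 'aabb' = ∅
  T[1,4] 'abbb' = {S}
  T[0,4] 'aabbb' = ∅

S ∉ T[0,4] ⇒ NO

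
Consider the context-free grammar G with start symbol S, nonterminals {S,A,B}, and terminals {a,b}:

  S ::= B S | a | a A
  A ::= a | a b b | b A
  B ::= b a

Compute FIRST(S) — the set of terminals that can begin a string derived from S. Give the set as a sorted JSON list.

FIRST sets, iterate to fixpoint:
iter 1:
  A via A→a: +{a}
  A via A→b A: +{b}
  B via B→b a: +{b}
  S via S→B S: +{b}
  S via S→a: +{a}
  FIRST(S)={a,b}  FIRST(A)={a,b}  FIRST(B)={b}
iter 2: (stable)
  FIRST(S)={a,b}  FIRST(A)={a,b}  FIRST(B)={b}

FIRST(S) = ["a", "b"]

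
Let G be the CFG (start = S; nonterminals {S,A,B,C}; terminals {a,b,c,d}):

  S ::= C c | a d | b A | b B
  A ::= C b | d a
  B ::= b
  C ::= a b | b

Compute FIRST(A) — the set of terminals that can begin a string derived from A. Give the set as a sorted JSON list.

FIRST iteration:
iter 1:
  A via A→d a: +{d}
  B via B→b: +{b}
  C via C→a b: +{a}
  C via C→b: +{b}
  S via S→C c: +{a,b}
  FIRST(S)={a,b}  FIRST(A)={d}  FIRST(B)={b}  FIRST(C)={a,b}
iter 2:
  A via A→C b: +{a,b}
  FIRST(S)={a,b}  FIRST(A)={a,b,d}  FIRST(B)={b}  FIRST(C)={a,b}
iter 3: (no change)
  FIRST(S)={a,b}  FIRST(A)={a,b,d}  FIRST(B)={b}  FIRST(C)={a,b}

FIRST(A) = ["a", "b", "d"]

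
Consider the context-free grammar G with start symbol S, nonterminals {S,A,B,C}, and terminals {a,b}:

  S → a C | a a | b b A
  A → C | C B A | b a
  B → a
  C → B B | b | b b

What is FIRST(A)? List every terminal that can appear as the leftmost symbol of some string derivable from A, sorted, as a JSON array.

FIRST sets, iterate to fixpoint:
[1]
  A via A→b a: +{b}
  B via B→a: +{a}
  C via C→B B: +{a}
  C via C→b: +{b}
  S via S→a C: +{a}
  S via S→b b A: +{b}
  FIRST(S)={a,b}  FIRST(A)={b}  FIRST(B)={a}  FIRST(C)={a,b}
[2]
  A via A→C: +{a}
  FIRST(S)={a,b}  FIRST(A)={a,b}  FIRST(B)={a}  FIRST(C)={a,b}
[3] (stable)
  FIRST(S)={a,b}  FIRST(A)={a,b}  FIRST(B)={a}  FIRST(C)={a,b}

FIRST(A) = ["a", "b"]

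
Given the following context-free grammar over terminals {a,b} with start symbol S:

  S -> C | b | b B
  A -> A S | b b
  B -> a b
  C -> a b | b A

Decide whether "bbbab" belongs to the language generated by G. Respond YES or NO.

CNF form of G:
  S -> T0 A | T0 B | T1 T0 | b
  A -> A S | T0 T0
  B -> T1 T0
  C -> T0 A | T1 T0
  T0 -> b
  T1 -> a

CYK fill:
  T[0,0] 'b' = {S,T0}  orig:{S}
  T[1,1] 'b' = {S,T0}  orig:{S}
  T[2,2] 'b' = {S,T0}  orig:{S}
  T[3,3] 'a' = {T1}  orig:{}
  T[4,4] 'b' = {S,T0}  orig:{S}
  T[0,1] 'bb' = {A}
  T[1,2] 'bb' = {A}
  T[2,3] 'ba' = ∅
  T[3,4] 'ab' = {B,C,S}
  T[0,2] 'bbb' = {A,C,S}
  T[1,3] 'bba' = ∅
  T[2,4] 'bab' = {S}
  T[0,3] 'bbba' = ∅
  T[1,4] 'bbab' = {A}
  T[0,4] 'bbbab' = {A,C,S}

S ∈ T[0,4] ⇒ YES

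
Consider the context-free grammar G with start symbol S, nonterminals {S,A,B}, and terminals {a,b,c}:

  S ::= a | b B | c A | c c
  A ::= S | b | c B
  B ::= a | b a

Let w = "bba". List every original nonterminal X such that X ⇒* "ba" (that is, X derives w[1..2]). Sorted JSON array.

Convert to CNF:
  S -> T0 B | T1 A | T1 T1 | a
  A -> T0 B | T1 A | T1 B | T1 T1 | a | b
  B -> T0 T2 | a
  T0 -> b
  T1 -> c
  T2 -> a

CYK table (by increasing span) (cells [i..j] with 1 ≤ i ≤ j ≤ 2 only):
  T[1,1] 'b' = {A,T0}  orig:{A}
  T[2,2] 'a' = {A,B,S,T2}  orig:{A,B,S}
  T[1,2] 'ba' = {A,B,S}

Original NTs in T[1,2] deriving "ba": ["A", "B", "S"]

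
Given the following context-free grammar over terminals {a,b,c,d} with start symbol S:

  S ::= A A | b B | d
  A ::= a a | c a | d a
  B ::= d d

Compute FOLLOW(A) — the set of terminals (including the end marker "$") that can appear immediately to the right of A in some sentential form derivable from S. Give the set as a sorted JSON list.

FIRST sets, iterate to fixpoint:
round 1:
  A via A→a a: +{a}
  A via A→c a: +{c}
  A via A→d a: +{d}
  B via B→d d: +{d}
  S via S→A A: +{a,c,d}
  S via S→b B: +{b}
  FIRST[S]={a,b,c,d}  FIRST[A]={a,c,d}  FIRST[B]={d}
round 2: (no change)
  FIRST[S]={a,b,c,d}  FIRST[A]={a,c,d}  FIRST[B]={d}

FOLLOW iteration:
initialize: $ ∈ FOLLOW(S)
pass 1:
  S→A A: FOLLOW(A) ⊇ FIRST(A) = {a,c,d}; new: +{a,c,d}
  S→A A: FOLLOW(A) ⊇ FOLLOW(S) ⊇ {$}; new: +{$}
  S→b B: FOLLOW(B) ⊇ FOLLOW(S) ⊇ {$}; new: +{$}
  FOLLOW(S)={$}  FOLLOW(A)={$,a,c,d}  FOLLOW(B)={$}
pass 2: (stable)
  FOLLOW(S)={$}  FOLLOW(A)={$,a,c,d}  FOLLOW(B)={$}

FOLLOW(A) = ["$", "a", "c", "d"]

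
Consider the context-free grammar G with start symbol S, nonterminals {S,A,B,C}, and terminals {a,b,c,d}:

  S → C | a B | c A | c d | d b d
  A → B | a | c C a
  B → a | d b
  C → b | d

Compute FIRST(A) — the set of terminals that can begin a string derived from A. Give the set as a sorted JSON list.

FIRST iteration:
iter 1:
  A via A→a: +{a}
  A via A→c C a: +{c}
  B via B→a: +{a}
  B via B→d b: +{d}
  C via C→b: +{b}
  C via C→d: +{d}
  S via S→C: +{b,d}
  S via S→a B: +{a}
  S via S→c A: +{c}
  FIRST(S)={a,b,c,d}  FIRST(A)={a,c}  FIRST(B)={a,d}  FIRST(C)={b,d}
iter 2:
  A via A→B: +{d}
  FIRST(S)={a,b,c,d}  FIRST(A)={a,c,d}  FIRST(B)={a,d}  FIRST(C)={b,d}
iter 3: — fixpoint
  FIRST(S)={a,b,c,d}  FIRST(A)={a,c,d}  FIRST(B)={a,d}  FIRST(C)={b,d}

FIRST(A) = ["a", "c", "d"]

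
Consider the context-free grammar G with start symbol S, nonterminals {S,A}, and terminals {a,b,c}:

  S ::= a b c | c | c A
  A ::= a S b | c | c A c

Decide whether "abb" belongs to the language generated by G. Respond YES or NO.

Convert to CNF:
  S -> T0 X5 | T2 A | c
  A -> T0 X3 | T2 X4 | c
  T0 -> a
  T1 -> b
  T2 -> c
  X3 -> S T1
  X4 -> A T2
  X5 -> T1 T2

CYK table (by increasing span):
  [0..0]={T0}  "a"  orig:{}
  [1..1]={T1}  "b"  orig:{}
  [2..2]={T1}  "b"  orig:{}
  [0..1]=∅  "ab"
  [1..2]=∅  "bb"
  [0..2]=∅  "abb"

S ∉ T[0,2] ⇒ NO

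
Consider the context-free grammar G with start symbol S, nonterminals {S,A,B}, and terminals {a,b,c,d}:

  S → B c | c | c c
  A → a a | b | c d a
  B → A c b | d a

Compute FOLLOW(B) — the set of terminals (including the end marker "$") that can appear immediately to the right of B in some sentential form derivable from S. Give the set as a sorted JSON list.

FIRST sets, iterate to fixpoint:
pass 1:
  A via A→a a: +{a}
  A via A→b: +{b}
  A via A→c d a: +{c}
  B via B→A c b: +{a,b,c}
  B via B→d a: +{d}
  S via S→B c: +{a,b,c,d}
  S: {a,b,c,d}  A: {a,b,c}  B: {a,b,c,d}
pass 2: (stable)
  S: {a,b,c,d}  A: {a,b,c}  B: {a,b,c,d}

Compute FOLLOW by fixpoint:
initialize: $ ∈ FOLLOW(S)
pass 1:
  B→A c b: FOLLOW(A) ⊇ FIRST(c) = {c}; new: +{c}
  S→B c: FOLLOW(B) ⊇ FIRST(c) = {c}; new: +{c}
  FOLLOW(S)={$}  FOLLOW(A)={c}  FOLLOW(B)={c}
pass 2: (no change)
  FOLLOW(S)={$}  FOLLOW(A)={c}  FOLLOW(B)={c}

FOLLOW(B) = ["c"]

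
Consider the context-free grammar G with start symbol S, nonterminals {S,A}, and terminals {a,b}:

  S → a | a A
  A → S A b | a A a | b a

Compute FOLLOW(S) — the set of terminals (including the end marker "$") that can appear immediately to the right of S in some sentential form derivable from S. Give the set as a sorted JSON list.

FIRST iteration:
pass 1:
  A via A→a A a: +{a}
  A via A→b a: +{b}
  S via S→a: +{a}
  FIRST(S)={a}  FIRST(A)={a,b}
pass 2: (stable)
  FIRST(S)={a}  FIRST(A)={a,b}

FOLLOW iteration:
FOLLOW(S) := {$}
round 1:
  A→S A b: FOLLOW(S) ⊇ FIRST(A) = {a,b}; new: +{a,b}
  A→S A b: FOLLOW(A) ⊇ FIRST(b) = {b}; new: +{b}
  A→a A a: FOLLOW(A) ⊇ FIRST(a) = {a}; new: +{a}
  S→a A: FOLLOW(A) ⊇ FOLLOW(S) ⊇ {$,a,b}; new: +{$}
  FOLLOW[S]={$,a,b}  FOLLOW[A]={$,a,b}
round 2: done
  FOLLOW[S]={$,a,b}  FOLLOW[A]={$,a,b}

FOLLOW(S) = ["$", "a", "b"]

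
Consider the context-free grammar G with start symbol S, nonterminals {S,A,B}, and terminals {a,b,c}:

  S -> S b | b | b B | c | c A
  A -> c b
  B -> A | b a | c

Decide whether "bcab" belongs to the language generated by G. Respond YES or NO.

Convert to CNF:
  S -> S T1 | T0 A | T1 B | b | c
  A -> T0 T1
  B -> T0 T1 | T1 T2 | c
  T0 -> c
  T1 -> b
  T2 -> a

Fill CYK table bottom-up:
  [0..0]={S,T1}  "b"  orig:{S}
  [1..1]={B,S,T0}  "c"  orig:{B,S}
  [2..2]={T2}  "a"  orig:{}
  [3..3]={S,T1}  "b"  orig:{S}
  [0..1]={S}  "bc"
  [1..2]=∅  "ca"
  [2..3]=∅  "ab"
  [0..2]=∅  "bca"
  [1..3]=∅  "cab"
  [0..3]=∅  "bcab"

S ∉ T[0,3] ⇒ NO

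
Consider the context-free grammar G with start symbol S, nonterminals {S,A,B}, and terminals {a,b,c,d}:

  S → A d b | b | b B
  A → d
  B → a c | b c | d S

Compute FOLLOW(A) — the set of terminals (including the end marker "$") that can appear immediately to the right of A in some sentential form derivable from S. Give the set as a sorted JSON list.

FIRST iteration:
[1]
  A via A→d: +{d}
  B via B→a c: +{a}
  B via B→b c: +{b}
  B via B→d S: +{d}
  S via S→A d b: +{d}
  S via S→b: +{b}
  FIRST[S]={b,d}  FIRST[A]={d}  FIRST[B]={a,b,d}
[2] — fixpoint
  FIRST[S]={b,d}  FIRST[A]={d}  FIRST[B]={a,b,d}

Compute FOLLOW by fixpoint:
FOLLOW(S) := {$}
[1]
  S→A d b: FOLLOW(A) ⊇ FIRST(d) = {d}; new: +{d}
  S→b B: FOLLOW(B) ⊇ FOLLOW(S) ⊇ {$}; new: +{$}
  S: {$}  A: {d}  B: {$}
[2] — fixpoint
  S: {$}  A: {d}  B: {$}

FOLLOW(A) = ["d"]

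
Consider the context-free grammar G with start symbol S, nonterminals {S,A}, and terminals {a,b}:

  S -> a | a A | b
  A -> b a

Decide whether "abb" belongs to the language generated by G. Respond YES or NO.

CNF form of G:
  S -> T1 A | a | b
  A -> T0 T1
  T0 -> b
  T1 -> a

CYK fill:
  cell(0,0) a: {S,T1}  orig:{S}
  cell(1,1) b: {S,T0}  orig:{S}
  cell(2,2) b: {S,T0}  orig:{S}
  cell(0,1) ab: ∅
  cell(1,2) bb: ∅
  cell(0,2) abb: ∅

S ∉ T[0,2] ⇒ NO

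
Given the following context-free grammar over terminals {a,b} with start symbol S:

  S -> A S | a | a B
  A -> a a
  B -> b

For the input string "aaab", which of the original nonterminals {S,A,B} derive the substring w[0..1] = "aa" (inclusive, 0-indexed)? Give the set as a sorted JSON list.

Convert to CNF:
  S -> A S | T0 B | a
  A -> T0 T0
  B -> b
  T0 -> a

Fill CYK table bottom-up, restricted to cells inside w[0..1]:
  T[0,0] 'a' = {S,T0}  orig:{S}
  T[1,1] 'a' = {S,T0}  orig:{S}
  T[0,1] 'aa' = {A}

Original NTs in T[0,1] deriving "aa": ["A"]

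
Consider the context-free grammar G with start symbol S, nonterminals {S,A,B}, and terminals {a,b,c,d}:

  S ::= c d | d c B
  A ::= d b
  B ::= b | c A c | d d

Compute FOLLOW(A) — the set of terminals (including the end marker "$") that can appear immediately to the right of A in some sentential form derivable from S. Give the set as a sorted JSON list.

FIRST iteration:
[1]
  A via A→d b: +{d}
  B via B→b: +{b}
  B via B→c A c: +{c}
  B via B→d d: +{d}
  S via S→c d: +{c}
  S via S→d c B: +{d}
  S: {c,d}  A: {d}  B: {b,c,d}
[2] (no change)
  S: {c,d}  A: {d}  B: {b,c,d}

Compute FOLLOW by fixpoint:
seed FOLLOW(S) with $
iter 1:
  B→c A c: FOLLOW(A) ⊇ FIRST(c) = {c}; new: +{c}
  S→d c B: FOLLOW(B) ⊇ FOLLOW(S) ⊇ {$}; new: +{$}
  S: {$}  A: {c}  B: {$}
iter 2: (stable)
  S: {$}  A: {c}  B: {$}

FOLLOW(A) = ["c"]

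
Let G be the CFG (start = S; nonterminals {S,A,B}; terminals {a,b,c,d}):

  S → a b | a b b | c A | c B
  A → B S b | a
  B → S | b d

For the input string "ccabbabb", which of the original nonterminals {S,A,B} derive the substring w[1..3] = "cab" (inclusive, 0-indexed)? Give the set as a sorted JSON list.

CNF form of G:
  S -> T1 T0 | T1 X6 | T3 A | T3 B
  A -> B X4 | a
  B -> T0 T2 | T1 T0 | T1 X5 | T3 A | T3 B
  T0 -> b
  T1 -> a
  T2 -> d
  T3 -> c
  X4 -> S T0
  X5 -> T0 T0
  X6 -> T0 T0

Fill CYK table bottom-up — only the sub-triangle for w[1..3]:
  [1..1]={T3}  "c"  orig:{}
  [2..2]={A,T1}  "a"  orig:{A}
  [3..3]={T0}  "b"  orig:{}
  [1..2]={B,S}  "ca"
  [2..3]={B,S}  "ab"
  [1..3]={B,S,X4}  "cab"  orig:{B,S}

Original NTs in T[1,3] deriving "cab": ["B", "S"]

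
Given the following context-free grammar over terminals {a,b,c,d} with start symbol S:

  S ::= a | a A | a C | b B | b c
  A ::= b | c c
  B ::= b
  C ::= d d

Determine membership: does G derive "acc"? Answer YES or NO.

CNF form of G:
  S -> T2 A | T2 C | T3 B | T3 T0 | a
  A -> T0 T0 | b
  B -> b
  C -> T1 T1
  T0 -> c
  T1 -> d
  T2 -> a
  T3 -> b

CYK table (by increasing span):
  cell(0,0) a: {S,T2}  orig:{S}
  cell(1,1) c: {T0}  orig:{}
  cell(2,2) c: {T0}  orig:{}
  cell(0,1) ac: ∅
  cell(1,2) cc: {A}
  cell(0,2) acc: {S}

S ∈ T[0,2] ⇒ YES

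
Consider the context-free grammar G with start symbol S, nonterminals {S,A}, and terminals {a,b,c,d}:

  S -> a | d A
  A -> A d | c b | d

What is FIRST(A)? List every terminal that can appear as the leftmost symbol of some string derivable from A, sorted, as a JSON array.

Compute FIRST by fixpoint:
iter 1:
  A via A→c b: +{c}
  A via A→d: +{d}
  S via S→a: +{a}
  S via S→d A: +{d}
  FIRST[S]={a,d}  FIRST[A]={c,d}
iter 2: — fixpoint
  FIRST[S]={a,d}  FIRST[A]={c,d}

FIRST(A) = ["c", "d"]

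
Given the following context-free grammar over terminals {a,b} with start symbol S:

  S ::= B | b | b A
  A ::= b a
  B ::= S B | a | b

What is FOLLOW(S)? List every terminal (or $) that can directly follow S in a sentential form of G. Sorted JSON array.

Compute FIRST by fixpoint:
[1]
  A via A→b a: +{b}
  B via B→a: +{a}
  B via B→b: +{b}
  S via S→B: +{a,b}
  FIRST(S)={a,b}  FIRST(A)={b}  FIRST(B)={a,b}
[2] done
  FIRST(S)={a,b}  FIRST(A)={b}  FIRST(B)={a,b}

Compute FOLLOW by fixpoint:
initialize: $ ∈ FOLLOW(S)
round 1:
  B→S B: FOLLOW(S) ⊇ FIRST(B) = {a,b}; new: +{a,b}
  S→B: FOLLOW(B) ⊇ FOLLOW(S) ⊇ {$,a,b}; new: +{$,a,b}
  S→b A: FOLLOW(A) ⊇ FOLLOW(S) ⊇ {$,a,b}; new: +{$,a,b}
  FOLLOW(S)={$,a,b}  FOLLOW(A)={$,a,b}  FOLLOW(B)={$,a,b}
round 2: done
  FOLLOW(S)={$,a,b}  FOLLOW(A)={$,a,b}  FOLLOW(B)={$,a,b}

FOLLOW(S) = ["$", "a", "b"]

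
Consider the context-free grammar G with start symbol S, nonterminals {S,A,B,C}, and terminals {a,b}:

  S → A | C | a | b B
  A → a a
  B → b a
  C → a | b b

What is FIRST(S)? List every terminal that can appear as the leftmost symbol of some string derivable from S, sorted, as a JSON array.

Compute FIRST by fixpoint:
round 1:
  A via A→a a: +{a}
  B via B→b a: +{b}
  C via C→a: +{a}
  C via C→b b: +{b}
  S via S→A: +{a}
  S via S→C: +{b}
  S: {a,b}  A: {a}  B: {b}  C: {a,b}
round 2: (no change)
  S: {a,b}  A: {a}  B: {b}  C: {a,b}

FIRST(S) = ["a", "b"]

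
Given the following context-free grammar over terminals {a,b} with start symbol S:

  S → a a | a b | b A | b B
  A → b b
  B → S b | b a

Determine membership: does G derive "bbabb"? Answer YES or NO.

Convert to CNF:
  S -> T0 A | T0 B | T1 T0 | T1 T1
  A -> T0 T0
  B -> S T0 | T0 T1
  T0 -> b
  T1 -> a

CYK table (by increasing span):
  [0..0]={T0}  "b"  orig:{}
  [1..1]={T0}  "b"  orig:{}
  [2..2]={T1}  "a"  orig:{}
  [3..3]={T0}  "b"  orig:{}
  [4..4]={T0}  "b"  orig:{}
  [0..1]={A}  "bb"
  [1..2]={B}  "ba"
  [2..3]={S}  "ab"
  [3..4]={A}  "bb"
  [0..2]={S}  "bba"
  [1..3]=∅  "bab"
  [2..4]={B}  "abb"
  [0..3]={B}  "bbab"
  [1..4]={S}  "babb"
  [0..4]=∅  "bbabb"

S ∉ T[0,4] ⇒ NO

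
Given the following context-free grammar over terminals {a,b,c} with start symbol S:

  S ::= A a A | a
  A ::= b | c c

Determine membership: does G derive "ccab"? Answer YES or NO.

Convert to CNF:
  S -> A X2 | a
  A -> T0 T0 | b
  T0 -> c
  T1 -> a
  X2 -> T1 A

CYK table (by increasing span):
  cell(0,0) c: {T0}  orig:{}
  cell(1,1) c: {T0}  orig:{}
  cell(2,2) a: {S,T1}  orig:{S}
  cell(3,3) b: {A}
  cell(0,1) cc: {A}
  cell(1,2) ca: ∅
  cell(2,3) ab: {X2}  orig:{}
  cell(0,2) cca: ∅
  cell(1,3) cab: ∅
  cell(0,3) ccab: {S}

S ∈ T[0,3] ⇒ YES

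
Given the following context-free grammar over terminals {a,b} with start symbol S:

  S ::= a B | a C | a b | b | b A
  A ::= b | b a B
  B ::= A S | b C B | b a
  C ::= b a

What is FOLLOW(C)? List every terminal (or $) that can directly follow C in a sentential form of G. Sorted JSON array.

FIRST iteration:
iter 1:
  A via A→b: +{b}
  B via B→A S: +{b}
  C via C→b a: +{b}
  S via S→a B: +{a}
  S via S→b: +{b}
  S: {a,b}  A: {b}  B: {b}  C: {b}
iter 2: done
  S: {a,b}  A: {b}  B: {b}  C: {b}

Compute FOLLOW by fixpoint:
FOLLOW(S) := {$}
[1]
  B→A S: FOLLOW(A) ⊇ FIRST(S) = {a,b}; new: +{a,b}
  B→b C B: FOLLOW(C) ⊇ FIRST(B) = {b}; new: +{b}
  S→a B: FOLLOW(B) ⊇ FOLLOW(S) ⊇ {$}; new: +{$}
  S→a C: FOLLOW(C) ⊇ FOLLOW(S) ⊇ {$}; new: +{$}
  S→b A: FOLLOW(A) ⊇ FOLLOW(S) ⊇ {$}; new: +{$}
  S: {$}  A: {$,a,b}  B: {$}  C: {$,b}
[2]
  A→b a B: FOLLOW(B) ⊇ FOLLOW(A) ⊇ {$,a,b}; new: +{a,b}
  B→A S: FOLLOW(S) ⊇ FOLLOW(B) ⊇ {$,a,b}; new: +{a,b}
  S→a C: FOLLOW(C) ⊇ FOLLOW(S) ⊇ {$,a,b}; new: +{a}
  S: {$,a,b}  A: {$,a,b}  B: {$,a,b}  C: {$,a,b}
[3] done
  S: {$,a,b}  A: {$,a,b}  B: {$,a,b}  C: {$,a,b}

FOLLOW(C) = ["$", "a", "b"]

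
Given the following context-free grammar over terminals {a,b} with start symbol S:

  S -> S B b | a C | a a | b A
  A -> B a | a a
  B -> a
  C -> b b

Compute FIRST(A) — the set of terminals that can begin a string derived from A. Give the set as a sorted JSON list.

Compute FIRST by fixpoint:
iter 1:
  A via A→a a: +{a}
  B via B→a: +{a}
  C via C→b b: +{b}
  S via S→a C: +{a}
  S via S→b A: +{b}
  S: {a,b}  A: {a}  B: {a}  C: {b}
iter 2: done
  S: {a,b}  A: {a}  B: {a}  C: {b}

FIRST(A) = ["a"]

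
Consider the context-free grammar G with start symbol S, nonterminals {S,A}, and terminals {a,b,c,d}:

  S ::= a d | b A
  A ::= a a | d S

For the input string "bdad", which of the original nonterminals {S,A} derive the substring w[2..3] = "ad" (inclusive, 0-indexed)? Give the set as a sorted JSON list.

CNF form of G:
  S -> T0 T1 | T2 A
  A -> T0 T0 | T1 S
  T0 -> a
  T1 -> d
  T2 -> b

Fill CYK table bottom-up — only the sub-triangle for w[2..3]:
  T[2,2] 'a' = {T0}  orig:{}
  T[3,3] 'd' = {T1}  orig:{}
  T[2,3] 'ad' = {S}

Original NTs in T[2,3] deriving "ad": ["S"]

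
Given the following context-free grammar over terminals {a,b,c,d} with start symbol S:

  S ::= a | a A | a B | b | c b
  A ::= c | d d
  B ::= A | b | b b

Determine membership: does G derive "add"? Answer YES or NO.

Convert to CNF:
  S -> T2 A | T2 B | T3 T1 | a | b
  A -> T0 T0 | c
  B -> T0 T0 | T1 T1 | b | c
  T0 -> d
  T1 -> b
  T2 -> a
  T3 -> c

CYK fill:
  cell(0,0) a: {S,T2}  orig:{S}
  cell(1,1) d: {T0}  orig:{}
  cell(2,2) d: {T0}  orig:{}
  cell(0,1) ad: ∅
  cell(1,2) dd: {A,B}
  cell(0,2) add: {S}

S ∈ T[0,2] ⇒ YES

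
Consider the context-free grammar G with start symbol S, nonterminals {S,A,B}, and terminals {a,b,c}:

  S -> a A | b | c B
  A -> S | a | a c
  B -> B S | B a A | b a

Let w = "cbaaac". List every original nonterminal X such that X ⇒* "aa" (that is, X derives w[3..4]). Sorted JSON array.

CNF form of G:
  S -> T0 A | T1 B | b
  A -> T0 A | T0 T1 | T1 B | a | b
  B -> B S | B X3 | T2 T0
  T0 -> a
  T1 -> c
  T2 -> b
  X3 -> T0 A

CYK table (by increasing span), restricted to cells inside w[3..4]:
  T[3,3] 'a' = {A,T0}  orig:{A}
  T[4,4] 'a' = {A,T0}  orig:{A}
  T[3,4] 'aa' = {A,S,X3}  orig:{A,S}

Original NTs in T[3,4] deriving "aa": ["A", "S"]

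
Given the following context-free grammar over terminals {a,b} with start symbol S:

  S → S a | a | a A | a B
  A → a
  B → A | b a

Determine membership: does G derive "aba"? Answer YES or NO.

CNF form of G:
  S -> S T1 | T1 A | T1 B | a
  A -> a
  B -> T0 T1 | a
  T0 -> b
  T1 -> a

Fill CYK table bottom-up:
  T[0,0] 'a' = {A,B,S,T1}  orig:{A,B,S}
  T[1,1] 'b' = {T0}  orig:{}
  T[2,2] 'a' = {A,B,S,T1}  orig:{A,B,S}
  T[0,1] 'ab' = ∅
  T[1,2] 'ba' = {B}
  T[0,2] 'aba' = {S}

S ∈ T[0,2] ⇒ YES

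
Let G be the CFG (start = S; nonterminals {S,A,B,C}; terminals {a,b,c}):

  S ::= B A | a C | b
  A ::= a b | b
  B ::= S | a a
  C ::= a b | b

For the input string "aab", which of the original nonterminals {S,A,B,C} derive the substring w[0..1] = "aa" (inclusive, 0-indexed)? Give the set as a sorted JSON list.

Convert to CNF:
  S -> B A | T0 C | b
  A -> T0 T1 | b
  B -> B A | T0 C | T0 T0 | b
  C -> T0 T1 | b
  T0 -> a
  T1 -> b

CYK table (by increasing span) — only the sub-triangle for w[0..1]:
  [0..0]={T0}  "a"  orig:{}
  [1..1]={T0}  "a"  orig:{}
  [0..1]={B}  "aa"

Original NTs in T[0,1] deriving "aa": ["B"]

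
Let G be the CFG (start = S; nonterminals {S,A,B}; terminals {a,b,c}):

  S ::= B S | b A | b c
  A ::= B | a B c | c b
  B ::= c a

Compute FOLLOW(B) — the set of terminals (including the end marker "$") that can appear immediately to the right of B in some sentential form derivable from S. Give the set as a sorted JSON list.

FIRST sets, iterate to fixpoint:
pass 1:
  A via A→a B c: +{a}
  A via A→c b: +{c}
  B via B→c a: +{c}
  S via S→B S: +{c}
  S via S→b A: +{b}
  FIRST[S]={b,c}  FIRST[A]={a,c}  FIRST[B]={c}
pass 2: — fixpoint
  FIRST[S]={b,c}  FIRST[A]={a,c}  FIRST[B]={c}

Compute FOLLOW by fixpoint:
initialize: $ ∈ FOLLOW(S)
pass 1:
  A→a B c: FOLLOW(B) ⊇ FIRST(c) = {c}; new: +{c}
  S→B S: FOLLOW(B) ⊇ FIRST(S) = {b,c}; new: +{b}
  S→b A: FOLLOW(A) ⊇ FOLLOW(S) ⊇ {$}; new: +{$}
  FOLLOW[S]={$}  FOLLOW[A]={$}  FOLLOW[B]={b,c}
pass 2:
  A→B: FOLLOW(B) ⊇ FOLLOW(A) ⊇ {$}; new: +{$}
  FOLLOW[S]={$}  FOLLOW[A]={$}  FOLLOW[B]={$,b,c}
pass 3: done
  FOLLOW[S]={$}  FOLLOW[A]={$}  FOLLOW[B]={$,b,c}

FOLLOW(B) = ["$", "b", "c"]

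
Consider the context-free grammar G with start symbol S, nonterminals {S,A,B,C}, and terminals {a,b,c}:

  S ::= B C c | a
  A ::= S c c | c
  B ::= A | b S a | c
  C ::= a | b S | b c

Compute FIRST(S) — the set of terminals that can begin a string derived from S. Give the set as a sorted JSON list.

Compute FIRST by fixpoint:
[1]
  A via A→c: +{c}
  B via B→A: +{c}
  B via B→b S a: +{b}
  C via C→a: +{a}
  C via C→b S: +{b}
  S via S→B C c: +{b,c}
  S via S→a: +{a}
  FIRST(S)={a,b,c}  FIRST(A)={c}  FIRST(B)={b,c}  FIRST(C)={a,b}
[2]
  A via A→S c c: +{a,b}
  B via B→A: +{a}
  FIRST(S)={a,b,c}  FIRST(A)={a,b,c}  FIRST(B)={a,b,c}  FIRST(C)={a,b}
[3] — fixpoint
  FIRST(S)={a,b,c}  FIRST(A)={a,b,c}  FIRST(B)={a,b,c}  FIRST(C)={a,b}

FIRST(S) = ["a", "b", "c"]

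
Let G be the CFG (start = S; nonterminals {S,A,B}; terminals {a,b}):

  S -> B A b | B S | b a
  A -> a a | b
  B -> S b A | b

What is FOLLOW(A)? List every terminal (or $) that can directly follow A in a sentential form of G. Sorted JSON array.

FIRST sets, iterate to fixpoint:
[1]
  A via A→a a: +{a}
  A via A→b: +{b}
  B via B→b: +{b}
  S via S→B A b: +{b}
  FIRST(S)={b}  FIRST(A)={a,b}  FIRST(B)={b}
[2] (no change)
  FIRST(S)={b}  FIRST(A)={a,b}  FIRST(B)={b}

FOLLOW iteration:
initialize: $ ∈ FOLLOW(S)
pass 1:
  B→S b A: FOLLOW(S) ⊇ FIRST(b) = {b}; new: +{b}
  S→B A b: FOLLOW(B) ⊇ FIRST(A) = {a,b}; new: +{a,b}
  S→B A b: FOLLOW(A) ⊇ FIRST(b) = {b}; new: +{b}
  S: {$,b}  A: {b}  B: {a,b}
pass 2:
  B→S b A: FOLLOW(A) ⊇ FOLLOW(B) ⊇ {a,b}; new: +{a}
  S: {$,b}  A: {a,b}  B: {a,b}
pass 3: (stable)
  S: {$,b}  A: {a,b}  B: {a,b}

FOLLOW(A) = ["a", "b"]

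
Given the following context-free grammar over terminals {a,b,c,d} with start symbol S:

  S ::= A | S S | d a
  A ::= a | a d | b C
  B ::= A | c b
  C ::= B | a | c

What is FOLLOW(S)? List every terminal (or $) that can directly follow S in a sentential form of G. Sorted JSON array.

Compute FIRST by fixpoint:
[1]
  A via A→a: +{a}
  A via A→b C: +{b}
  B via B→A: +{a,b}
  B via B→c b: +{c}
  C via C→B: +{a,b,c}
  S via S→A: +{a,b}
  S via S→d a: +{d}
  FIRST(S)={a,b,d}  FIRST(A)={a,b}  FIRST(B)={a,b,c}  FIRST(C)={a,b,c}
[2] — fixpoint
  FIRST(S)={a,b,d}  FIRST(A)={a,b}  FIRST(B)={a,b,c}  FIRST(C)={a,b,c}

Compute FOLLOW by fixpoint:
seed FOLLOW(S) with $
round 1:
  S→A: FOLLOW(A) ⊇ FOLLOW(S) ⊇ {$}; new: +{$}
  S→S S: FOLLOW(S) ⊇ FIRST(S) = {a,b,d}; new: +{a,b,d}
  FOLLOW[S]={$,a,b,d}  FOLLOW[A]={$}  FOLLOW[B]={}  FOLLOW[C]={}
round 2:
  A→b C: FOLLOW(C) ⊇ FOLLOW(A) ⊇ {$}; new: +{$}
  C→B: FOLLOW(B) ⊇ FOLLOW(C) ⊇ {$}; new: +{$}
  S→A: FOLLOW(A) ⊇ FOLLOW(S) ⊇ {$,a,b,d}; new: +{a,b,d}
  FOLLOW[S]={$,a,b,d}  FOLLOW[A]={$,a,b,d}  FOLLOW[B]={$}  FOLLOW[C]={$}
round 3:
  A→b C: FOLLOW(C) ⊇ FOLLOW(A) ⊇ {$,a,b,d}; new: +{a,b,d}
  C→B: FOLLOW(B) ⊇ FOLLOW(C) ⊇ {$,a,b,d}; new: +{a,b,d}
  FOLLOW[S]={$,a,b,d}  FOLLOW[A]={$,a,b,d}  FOLLOW[B]={$,a,b,d}  FOLLOW[C]={$,a,b,d}
round 4: — fixpoint
  FOLLOW[S]={$,a,b,d}  FOLLOW[A]={$,a,b,d}  FOLLOW[B]={$,a,b,d}  FOLLOW[C]={$,a,b,d}

FOLLOW(S) = ["$", "a", "b", "d"]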